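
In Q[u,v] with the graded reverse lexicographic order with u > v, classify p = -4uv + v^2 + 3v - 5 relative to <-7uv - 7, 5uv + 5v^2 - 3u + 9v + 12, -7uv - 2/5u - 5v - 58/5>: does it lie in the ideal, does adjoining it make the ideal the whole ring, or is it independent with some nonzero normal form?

First compute the reduced Gröbner basis of I by Buchberger's algorithm.
f_1 = -7uv - 7, LT = uv.
f_2 = 5uv + 5v^2 - 3u + 9v + 12, LT = uv.
f_3 = -7uv - 2/5u - 5v - 58/5, LT = uv.

S(f_1,f_2): lcm = uv. S = -v^2 + 3/5u - 9/5v - 7/5.
  reduce S modulo (f_1, f_2, f_3):
  remainder -v^2 + 3/5u - 9/5v - 7/5 ≠ 0; add h_4 = -v^2 + 3/5u - 9/5v - 7/5 to the basis.

S(f_1,f_3): lcm = uv. S = -2/35u - 5/7v - 23/35.
  reduce S modulo (f_1, f_2, f_3, h_4):
  remainder -2/35u - 5/7v - 23/35 ≠ 0; add h_5 = -2/35u - 5/7v - 23/35 to the basis.

S(f_1,h_4): lcm = uv^2. S = 3/5u^2 - 9/5uv - 7/5u + v.
  reduce S modulo (f_1, f_2, f_3, h_4, h_5):
  remainder 419/4v + 419/4 ≠ 0; add h_6 = 419/4v + 419/4 to the basis.

The other S-polynomials (S(f_2,f_3), S(f_2,h_4), S(f_3,h_4), S(f_1,h_5), S(f_2,h_5), S(f_3,h_5), S(h_4,h_5), S(f_1,h_6), S(f_2,h_6), S(f_3,h_6), S(h_4,h_6), S(h_5,h_6)) all reduce to 0 modulo the current basis, so we have a Gröbner basis.
Inter-reduce: drop elements whose leading term is divisible by another's, tail-reduce, and make monic.
Reduced Gröbner basis: {u - 1, v + 1}.
Label its elements g_1 = u - 1, g_2 = v + 1.

Reduce p = -4uv + v^2 + 3v - 5 modulo G:
  leading term uv: subtract (-4v)·g_1 from -4uv + v^2 + 3v - 5 → v^2 - v - 5
  leading term v^2: subtract (v)·g_2 from v^2 - v - 5 → -2v - 5
  leading term v: subtract (-2)·g_2 from -2v - 5 → -3
  leading term 1: no divisor's leading term divides it; move -3 to the remainder.
  normal form = -3.
The normal form is nonzero, so p ∉ I. Since p minus its normal form lies in I, I + (p) = I + (r) where r = -3; decide whether this ideal is the whole ring.
Here r = -3 is a nonzero constant, hence a unit: 1 ∈ I + (p), the Gröbner basis of I + (p) is {1}, and the enlarged system has no common solution — adjoining p is inconsistent.

Adjoining -4uv + v^2 + 3v - 5 makes the ideal the whole ring: the system is inconsistent.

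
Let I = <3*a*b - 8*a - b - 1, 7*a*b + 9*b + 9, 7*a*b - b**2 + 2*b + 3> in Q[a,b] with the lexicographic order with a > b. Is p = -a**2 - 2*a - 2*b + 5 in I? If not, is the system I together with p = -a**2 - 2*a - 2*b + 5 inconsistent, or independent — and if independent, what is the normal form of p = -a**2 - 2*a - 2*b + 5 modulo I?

First compute the reduced Gröbner basis of I by Buchberger's algorithm.
f_1 = 3*a*b - 8*a - b - 1, LT = a*b.
f_2 = 7*a*b + 9*b + 9, LT = a*b.
f_3 = 7*a*b - b**2 + 2*b + 3, LT = a*b.

S(f_1,f_2): lcm = a*b. S = -8/3*a - 34/21*b - 34/21.
  leading term a: no divisor's leading term divides it; move -8/3*a to the remainder.
  leading term b: no divisor's leading term divides it; move -34/21*b to the remainder.
  leading term 1: no divisor's leading term divides it; move -34/21 to the remainder.
  remainder -8/3*a - 34/21*b - 34/21 ≠ 0; add h_4 = -8/3*a - 34/21*b - 34/21 to the basis.

S(f_1,f_3): lcm = a*b. S = -8/3*a + 1/7*b**2 - 13/21*b - 16/21.
  leading term a: subtract (1)·h_4 from -8/3*a + 1/7*b**2 - 13/21*b - 16/21 → 1/7*b**2 + b + 6/7
  leading term b**2: no divisor's leading term divides it; move 1/7*b**2 to the remainder.
  leading term b: no divisor's leading term divides it; move b to the remainder.
  leading term 1: no divisor's leading term divides it; move 6/7 to the remainder.
  remainder 1/7*b**2 + b + 6/7 ≠ 0; add h_5 = 1/7*b**2 + b + 6/7 to the basis.

S(f_1,h_4): lcm = a*b. S = -8/3*a - 17/28*b**2 - 79/84*b - 1/3.
  leading term a: subtract (1)·h_4 from -8/3*a - 17/28*b**2 - 79/84*b - 1/3 → -17/28*b**2 + 19/28*b + 9/7
  leading term b**2: subtract (-17/4)·h_5 from -17/28*b**2 + 19/28*b + 9/7 → 69/14*b + 69/14
  leading term b: no divisor's leading term divides it; move 69/14*b to the remainder.
  leading term 1: no divisor's leading term divides it; move 69/14 to the remainder.
  remainder 69/14*b + 69/14 ≠ 0; add h_6 = 69/14*b + 69/14 to the basis.

The other S-polynomials (S(f_2,f_3), S(f_2,h_4), S(f_3,h_4), S(f_1,h_5), S(f_2,h_5), S(f_3,h_5), S(h_4,h_5), S(f_1,h_6), S(f_2,h_6), S(f_3,h_6), S(h_4,h_6), S(h_5,h_6)) all reduce to 0 modulo the current basis, so we have a Gröbner basis.
Inter-reduce: drop elements whose leading term is divisible by another's, tail-reduce, and make monic.
Reduced Gröbner basis: {a, b + 1}.
Label its elements g_1 = a, g_2 = b + 1.

Reduce p = -a**2 - 2*a - 2*b + 5 modulo G:
  leading term a**2: subtract (-a)·g_1 from -a**2 - 2*a - 2*b + 5 → -2*a - 2*b + 5
  leading term a: subtract (-2)·g_1 from -2*a - 2*b + 5 → -2*b + 5
  leading term b: subtract (-2)·g_2 from -2*b + 5 → 7
  leading term 1: no divisor's leading term divides it; move 7 to the remainder.
  normal form = 7.
The normal form is nonzero, so p ∉ I. Since p minus its normal form lies in I, I + (p) = I + (r) where r = 7; decide whether this ideal is the whole ring.
Here r = 7 is a nonzero constant, hence a unit: 1 ∈ I + (p), the Gröbner basis of I + (p) is {1}, and the enlarged system has no common solution — adjoining p is inconsistent.

The remainder on division by a Gröbner basis is unique — it is the normal form.

Adjoining -a**2 - 2*a - 2*b + 5 makes the ideal the whole ring: the system is inconsistent.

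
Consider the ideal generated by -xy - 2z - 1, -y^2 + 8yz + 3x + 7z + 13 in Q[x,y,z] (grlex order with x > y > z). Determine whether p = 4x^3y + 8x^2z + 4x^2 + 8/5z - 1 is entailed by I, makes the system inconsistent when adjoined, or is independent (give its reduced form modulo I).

4x^3y + 8x^2z + 4x^2 + 8/5z - 1 is independent of I; its normal form modulo I is 8/5z - 1.

First compute the reduced Gröbner basis of I by Buchberger's algorithm.
f_1 = -xy - 2z - 1, LT = xy.
f_2 = -y^2 + 8yz + 3x + 7z + 13, LT = y^2.

S(f_1,f_2): lcm = xy^2. S = 8xyz + 3x^2 + 7xz + 2yz + 13x + y.
  leading term xyz: subtract (-8z)·f_1 from 8xyz + 3x^2 + 7xz + 2yz + 13x + y → 3x^2 + 7xz + 2yz - 16z^2 + 13x + y - 8z
  leading term x^2: no divisor's leading term divides it; move 3x^2 to the remainder.
  leading term xz: no divisor's leading term divides it; move 7xz to the remainder.
  leading term yz: no divisor's leading term divides it; move 2yz to the remainder.
  leading term z^2: no divisor's leading term divides it; move -16z^2 to the remainder.
  leading term x: no divisor's leading term divides it; move 13x to the remainder.
  leading term y: no divisor's leading term divides it; move y to the remainder.
  leading term z: no divisor's leading term divides it; move -8z to the remainder.
  remainder 3x^2 + 7xz + 2yz - 16z^2 + 13x + y - 8z ≠ 0; add h_3 = 3x^2 + 7xz + 2yz - 16z^2 + 13x + y - 8z to the basis.

The other S-polynomials (S(f_1,h_3), S(f_2,h_3)) all reduce to 0 modulo the current basis, so we have a Gröbner basis.
Inter-reduce: drop elements whose leading term is divisible by another's, tail-reduce, and make monic.
Reduced Gröbner basis: {x^2 + 7/3xz + 2/3yz - 16/3z^2 + 13/3x + 1/3y - 8/3z, xy + 2z + 1, y^2 - 8yz - 3x - 7z - 13}.
Label its elements g_1 = x^2 + 7/3xz + 2/3yz - 16/3z^2 + 13/3x + 1/3y - 8/3z, g_2 = xy + 2z + 1, g_3 = y^2 - 8yz - 3x - 7z - 13.

Reduce p = 4x^3y + 8x^2z + 4x^2 + 8/5z - 1 modulo G:
  leading term x^3y: subtract (4xy)·g_1 from 4x^3y + 8x^2z + 4x^2 + 8/5z - 1 → -28/3x^2yz - 8/3xy^2z + 64/3xyz^2 - 52/3x^2y + 8x^2z - 4/3xy^2 + 32/3xyz + 4x^2 + 8/5z - 1
  leading term x^2yz: subtract (-28/3yz)·g_1 from -28/3x^2yz - 8/3xy^2z + 64/3xyz^2 - 52/3x^2y + 8x^2z - 4/3xy^2 + 32/3xyz + 4x^2 + 8/5z - 1 → -8/3xy^2z + 388/9xyz^2 + 56/9y^2z^2 - 448/9yz^3 - 52/3x^2y + 8x^2z - 4/3xy^2 + 460/9xyz + 28/9y^2z - 224/9yz^2 + 4x^2 + 8/5z - 1
  leading term xy^2z: subtract (-8/3yz)·g_2 from -8/3xy^2z + 388/9xyz^2 + 56/9y^2z^2 - 448/9yz^3 - 52/3x^2y + 8x^2z - 4/3xy^2 + 460/9xyz + 28/9y^2z - 224/9yz^2 + 4x^2 + 8/5z - 1 → 388/9xyz^2 + 56/9y^2z^2 - 448/9yz^3 - 52/3x^2y + 8x^2z - 4/3xy^2 + 460/9xyz + 28/9y^2z - 176/9yz^2 + 4x^2 + 8/3yz + 8/5z - 1
  leading term xyz^2: subtract (388/9z^2)·g_2 from 388/9xyz^2 + 56/9y^2z^2 - 448/9yz^3 - 52/3x^2y + 8x^2z - 4/3xy^2 + 460/9xyz + 28/9y^2z - 176/9yz^2 + 4x^2 + 8/3yz + 8/5z - 1 → 56/9y^2z^2 - 448/9yz^3 - 52/3x^2y + 8x^2z - 4/3xy^2 + 460/9xyz + 28/9y^2z - 176/9yz^2 - 776/9z^3 + 4x^2 + 8/3yz - 388/9z^2 + 8/5z - 1
  leading term y^2z^2: subtract (56/9z^2)·g_3 from 56/9y^2z^2 - 448/9yz^3 - 52/3x^2y + 8x^2z - 4/3xy^2 + 460/9xyz + 28/9y^2z - 176/9yz^2 - 776/9z^3 + 4x^2 + 8/3yz - 388/9z^2 + 8/5z - 1 → -52/3x^2y + 8x^2z - 4/3xy^2 + 460/9xyz + 56/3xz^2 + 28/9y^2z - 176/9yz^2 - 128/3z^3 + 4x^2 + 8/3yz + 340/9z^2 + 8/5z - 1
  leading term x^2y: subtract (-52/3y)·g_1 from -52/3x^2y + 8x^2z - 4/3xy^2 + 460/9xyz + 56/3xz^2 + 28/9y^2z - 176/9yz^2 - 128/3z^3 + 4x^2 + 8/3yz + 340/9z^2 + 8/5z - 1 → 8x^2z - 4/3xy^2 + 824/9xyz + 56/3xz^2 + 44/3y^2z - 112yz^2 - 128/3z^3 + 4x^2 + 676/9xy + 52/9y^2 - 392/9yz + 340/9z^2 + 8/5z - 1
  leading term x^2z: subtract (8z)·g_1 from 8x^2z - 4/3xy^2 + 824/9xyz + 56/3xz^2 + 44/3y^2z - 112yz^2 - 128/3z^3 + 4x^2 + 676/9xy + 52/9y^2 - 392/9yz + 340/9z^2 + 8/5z - 1 → -4/3xy^2 + 824/9xyz + 44/3y^2z - 352/3yz^2 + 4x^2 + 676/9xy - 104/3xz + 52/9y^2 - 416/9yz + 532/9z^2 + 8/5z - 1
  leading term xy^2: subtract (-4/3y)·g_2 from -4/3xy^2 + 824/9xyz + 44/3y^2z - 352/3yz^2 + 4x^2 + 676/9xy - 104/3xz + 52/9y^2 - 416/9yz + 532/9z^2 + 8/5z - 1 → 824/9xyz + 44/3y^2z - 352/3yz^2 + 4x^2 + 676/9xy - 104/3xz + 52/9y^2 - 392/9yz + 532/9z^2 + 4/3y + 8/5z - 1
  leading term xyz: subtract (824/9z)·g_2 from 824/9xyz + 44/3y^2z - 352/3yz^2 + 4x^2 + 676/9xy - 104/3xz + 52/9y^2 - 392/9yz + 532/9z^2 + 4/3y + 8/5z - 1 → 44/3y^2z - 352/3yz^2 + 4x^2 + 676/9xy - 104/3xz + 52/9y^2 - 392/9yz - 124z^2 + 4/3y - 4048/45z - 1
  leading term y^2z: subtract (44/3z)·g_3 from 44/3y^2z - 352/3yz^2 + 4x^2 + 676/9xy - 104/3xz + 52/9y^2 - 392/9yz - 124z^2 + 4/3y - 4048/45z - 1 → 4x^2 + 676/9xy + 28/3xz + 52/9y^2 - 392/9yz - 64/3z^2 + 4/3y + 4532/45z - 1
  leading term x^2: subtract (4)·g_1 from 4x^2 + 676/9xy + 28/3xz + 52/9y^2 - 392/9yz - 64/3z^2 + 4/3y + 4532/45z - 1 → 676/9xy + 52/9y^2 - 416/9yz - 52/3x + 5012/45z - 1
  leading term xy: subtract (676/9)·g_2 from 676/9xy + 52/9y^2 - 416/9yz - 52/3x + 5012/45z - 1 → 52/9y^2 - 416/9yz - 52/3x - 1748/45z - 685/9
  leading term y^2: subtract (52/9)·g_3 from 52/9y^2 - 416/9yz - 52/3x - 1748/45z - 685/9 → 8/5z - 1
  leading term z: no divisor's leading term divides it; move 8/5z to the remainder.
  leading term 1: no divisor's leading term divides it; move -1 to the remainder.
  normal form = 8/5z - 1.
The normal form is nonzero, so p ∉ I. Since p minus its normal form lies in I, I + (p) = I + (r) where r = 8/5z - 1; decide whether this ideal is the whole ring.
Run Buchberger on G together with r (pairs among the g_i already reduce to 0 since G is a Gröbner basis):
g_1 = x^2 + 7/3xz + 2/3yz - 16/3z^2 + 13/3x + 1/3y - 8/3z, LT = x^2.
g_2 = xy + 2z + 1, LT = xy.
g_3 = y^2 - 8yz - 3x - 7z - 13, LT = y^2.
r = 8/5z - 1, LT = z.

The S-polynomials (S(g_1,g_2), S(g_1,g_3), S(g_1,r), S(g_2,g_3), S(g_2,r), S(g_3,r)) all reduce to 0 modulo the current basis, so we have a Gröbner basis.
Inter-reduce: drop elements whose leading term is divisible by another's, tail-reduce, and make monic.
Reduced Gröbner basis: {x^2 + 139/24x + 3/4y - 15/4, xy + 9/4, y^2 - 3x - 5y - 139/8, z - 5/8}.
The reduced Gröbner basis of I + (p) is {x^2 + 139/24x + 3/4y - 15/4, xy + 9/4, y^2 - 3x - 5y - 139/8, z - 5/8} ≠ {1}, a proper ideal, so the enlarged system stays consistent: p is independent of I, with normal form 8/5z - 1.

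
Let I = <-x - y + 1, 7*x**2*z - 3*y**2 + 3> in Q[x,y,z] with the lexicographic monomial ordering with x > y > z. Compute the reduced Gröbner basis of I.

G = {x + y - 1, y**2*z - 3/7*y**2 - 2*y*z + z + 3/7}

f_1 = -x - y + 1, LT = x.
f_2 = 7*x**2*z - 3*y**2 + 3, LT = x**2*z.

S(f_1,f_2): lcm = x**2*z. S = x*y*z - x*z + 3/7*y**2 - 3/7.
  leading term x*y*z: subtract (-y*z)·f_1 from x*y*z - x*z + 3/7*y**2 - 3/7 → -x*z - y**2*z + 3/7*y**2 + y*z - 3/7
  leading term x*z: subtract (z)·f_1 from -x*z - y**2*z + 3/7*y**2 + y*z - 3/7 → -y**2*z + 3/7*y**2 + 2*y*z - z - 3/7
  leading term y**2*z: no divisor's leading term divides it; move -y**2*z to the remainder.
  leading term y**2: no divisor's leading term divides it; move 3/7*y**2 to the remainder.
  leading term y*z: no divisor's leading term divides it; move 2*y*z to the remainder.
  leading term z: no divisor's leading term divides it; move -z to the remainder.
  leading term 1: no divisor's leading term divides it; move -3/7 to the remainder.
  remainder -y**2*z + 3/7*y**2 + 2*y*z - z - 3/7 ≠ 0; add g_3 = -y**2*z + 3/7*y**2 + 2*y*z - z - 3/7 to the basis.

The other S-polynomials (S(f_1,g_3), S(f_2,g_3)) all reduce to 0 modulo the current basis, so we have a Gröbner basis.
Inter-reduce: drop elements whose leading term is divisible by another's, tail-reduce, and make monic.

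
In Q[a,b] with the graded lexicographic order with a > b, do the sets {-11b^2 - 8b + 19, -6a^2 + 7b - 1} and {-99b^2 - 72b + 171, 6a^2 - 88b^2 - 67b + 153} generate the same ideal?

Equality of ideals is decidable: compute both reduced Gröbner bases (unique for the ordering) and check whether they agree.
Buchberger on the first generating set:
f_1 = -11b^2 - 8b + 19, LT = b^2.
f_2 = -6a^2 + 7b - 1, LT = a^2.

The S-polynomials (S(f_1,f_2)) all reduce to 0 modulo the current basis, so we have a Gröbner basis.
Inter-reduce: drop elements whose leading term is divisible by another's, tail-reduce, and make monic.
Reduced Gröbner basis: {a^2 - 7/6b + 1/6, b^2 + 8/11b - 19/11}.

Buchberger on the second generating set:
h_1 = -99b^2 - 72b + 171, LT = b^2.
h_2 = 6a^2 - 88b^2 - 67b + 153, LT = a^2.

The S-polynomials (S(h_1,h_2)) all reduce to 0 modulo the current basis, so we have a Gröbner basis.
Inter-reduce: drop elements whose leading term is divisible by another's, tail-reduce, and make monic.
Reduced Gröbner basis: {a^2 - 1/2b + 1/6, b^2 + 8/11b - 19/11}.

Since the reduced bases disagree, the two ideals are not the same.

No, the ideals differ.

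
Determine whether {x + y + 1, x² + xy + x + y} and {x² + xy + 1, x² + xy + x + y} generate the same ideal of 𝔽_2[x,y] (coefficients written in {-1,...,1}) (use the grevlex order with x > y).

Yes, the ideals are equal.

Equality of ideals is decidable: compute both reduced Gröbner bases (unique for the ordering) and check whether they agree.
Buchberger on the first generating set:
f_1 = x + y + 1, LT = x.
f_2 = x² + xy + x + y, LT = x².

S(f_1,f_2): lcm = x². S = y.
  leading term y: no divisor's leading term divides it; move y to the remainder.
  remainder y ≠ 0; add g_3 = y to the basis.

The other S-polynomials (S(f_1,g_3), S(f_2,g_3)) all reduce to 0 modulo the current basis, so we have a Gröbner basis.
Inter-reduce: drop elements whose leading term is divisible by another's, tail-reduce, and make monic.
Reduced Gröbner basis: {x + 1, y}.

Buchberger on the second generating set:
h_1 = x² + xy + 1, LT = x².
h_2 = x² + xy + x + y, LT = x².

S(h_1,h_2): lcm = x². S = x + y + 1.
  leading term x: no divisor's leading term divides it; move x to the remainder.
  leading term y: no divisor's leading term divides it; move y to the remainder.
  leading term 1: no divisor's leading term divides it; move 1 to the remainder.
  remainder x + y + 1 ≠ 0; add k_3 = x + y + 1 to the basis.

S(h_1,k_3): lcm = x². S = x + 1.
  leading term x: subtract (1)·k_3 from x + 1 → y
  leading term y: no divisor's leading term divides it; move y to the remainder.
  remainder y ≠ 0; add k_4 = y to the basis.

The other S-polynomials (S(h_2,k_3), S(h_1,k_4), S(h_2,k_4), S(k_3,k_4)) all reduce to 0 modulo the current basis, so we have a Gröbner basis.
Inter-reduce: drop elements whose leading term is divisible by another's, tail-reduce, and make monic.
Reduced Gröbner basis: {x + 1, y}.

Same reduced basis, so the two generating sets span the same ideal.
The choice of monomial ordering does not affect the verdict — as long as both bases are computed under the same ordering, their equality decides ideal equality.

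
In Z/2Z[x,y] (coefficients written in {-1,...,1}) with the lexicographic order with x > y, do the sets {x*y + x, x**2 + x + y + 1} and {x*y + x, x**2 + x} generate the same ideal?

No, the ideals differ.

Equality of ideals is decidable: compute both reduced Gröbner bases (unique for the ordering) and check whether they agree.
Buchberger on the first generating set:
f_1 = x*y + x, LT = x*y.
f_2 = x**2 + x + y + 1, LT = x**2.

S(f_1,f_2): lcm = x**2*y. S = x**2 + x*y + y**2 + y.
  reduce S modulo (f_1, f_2):
  remainder y**2 + 1 ≠ 0; add g_3 = y**2 + 1 to the basis.

The other S-polynomials (S(f_1,g_3), S(f_2,g_3)) all reduce to 0 modulo the current basis, so we have a Gröbner basis.
Inter-reduce: drop elements whose leading term is divisible by another's, tail-reduce, and make monic.
Reduced Gröbner basis: {x**2 + x + y + 1, x*y + x, y**2 + 1}.

Buchberger on the second generating set:
h_1 = x*y + x, LT = x*y.
h_2 = x**2 + x, LT = x**2.

The S-polynomials (S(h_1,h_2)) all reduce to 0 modulo the current basis, so we have a Gröbner basis.
Inter-reduce: drop elements whose leading term is divisible by another's, tail-reduce, and make monic.
Reduced Gröbner basis: {x**2 + x, x*y + x}.

These differ, so the ideals are not equal.
The same test decides containment: I ⊆ J iff every generator of I reduces to 0 modulo a Gröbner basis of J.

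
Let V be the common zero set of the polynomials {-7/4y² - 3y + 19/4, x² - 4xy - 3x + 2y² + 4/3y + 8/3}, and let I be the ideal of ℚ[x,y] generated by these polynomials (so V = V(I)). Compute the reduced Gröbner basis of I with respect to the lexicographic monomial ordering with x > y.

f_1 = -7/4y² - 3y + 19/4, LT = y².
f_2 = x² - 4xy - 3x + 2y² + 4/3y + 8/3, LT = x².

The S-polynomials (S(f_1,f_2)) all reduce to 0 modulo the current basis, so we have a Gröbner basis.

G = {x² - 4xy - 3x - 44/21y + 170/21, y² + 12/7y - 19/7}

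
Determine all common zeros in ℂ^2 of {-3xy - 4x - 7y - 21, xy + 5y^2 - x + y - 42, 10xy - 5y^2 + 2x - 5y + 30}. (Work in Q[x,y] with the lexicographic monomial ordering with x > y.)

{(0, -3)}

Compute a lex Gröbner basis by Buchberger's algorithm.
f_1 = -3xy - 4x - 7y - 21, LT = xy.
f_2 = xy - x + 5y^2 + y - 42, LT = xy.
f_3 = 10xy + 2x - 5y^2 - 5y + 30, LT = xy.

S(f_1,f_2): lcm = xy. S = 7/3x - 5y^2 + 4/3y + 49.
  leading term x: no divisor's leading term divides it; move 7/3x to the remainder.
  leading term y^2: no divisor's leading term divides it; move -5y^2 to the remainder.
  leading term y: no divisor's leading term divides it; move 4/3y to the remainder.
  leading term 1: no divisor's leading term divides it; move 49 to the remainder.
  remainder 7/3x - 5y^2 + 4/3y + 49 ≠ 0; add h_4 = 7/3x - 5y^2 + 4/3y + 49 to the basis.

S(f_1,f_3): lcm = xy. S = 17/15x + 1/2y^2 + 17/6y + 4.
  leading term x: subtract (17/35)·h_4 from 17/15x + 1/2y^2 + 17/6y + 4 → 41/14y^2 + 153/70y - 99/5
  leading term y^2: no divisor's leading term divides it; move 41/14y^2 to the remainder.
  leading term y: no divisor's leading term divides it; move 153/70y to the remainder.
  leading term 1: no divisor's leading term divides it; move -99/5 to the remainder.
  remainder 41/14y^2 + 153/70y - 99/5 ≠ 0; add h_5 = 41/14y^2 + 153/70y - 99/5 to the basis.

S(f_2,f_3): lcm = xy. S = -6/5x + 11/2y^2 + 3/2y - 45.
  leading term x: subtract (-18/35)·h_4 from -6/5x + 11/2y^2 + 3/2y - 45 → 41/14y^2 + 153/70y - 99/5
  leading term y^2: subtract (1)·h_5 from 41/14y^2 + 153/70y - 99/5 → 0
  remainder 0.

S(f_1,h_4): lcm = xy. S = 4/3x + 15/7y^3 - 4/7y^2 - 56/3y + 7.
  leading term x: subtract (4/7)·h_4 from 4/3x + 15/7y^3 - 4/7y^2 - 56/3y + 7 → 15/7y^3 + 16/7y^2 - 136/7y - 21
  leading term y^3: subtract (30/41y)·h_5 from 15/7y^3 + 16/7y^2 - 136/7y - 21 → 197/287y^2 - 1418/287y - 21
  leading term y^2: subtract (394/1681)·h_5 from 197/287y^2 - 1418/287y - 21 → -45833/8405y - 137499/8405
  leading term y: no divisor's leading term divides it; move -45833/8405y to the remainder.
  leading term 1: no divisor's leading term divides it; move -137499/8405 to the remainder.
  remainder -45833/8405y - 137499/8405 ≠ 0; add h_6 = -45833/8405y - 137499/8405 to the basis.

S(f_2,h_4): lcm = xy. S = -x + 15/7y^3 + 31/7y^2 - 20y - 42.
  leading term x: subtract (-3/7)·h_4 from -x + 15/7y^3 + 31/7y^2 - 20y - 42 → 15/7y^3 + 16/7y^2 - 136/7y - 21
  leading term y^3: subtract (30/41y)·h_5 from 15/7y^3 + 16/7y^2 - 136/7y - 21 → 197/287y^2 - 1418/287y - 21
  leading term y^2: subtract (394/1681)·h_5 from 197/287y^2 - 1418/287y - 21 → -45833/8405y - 137499/8405
  leading term y: subtract (1)·h_6 from -45833/8405y - 137499/8405 → 0
  remainder 0.

S(f_3,h_4): lcm = xy. S = 1/5x + 15/7y^3 - 15/14y^2 - 43/2y + 3.
  leading term x: subtract (3/35)·h_4 from 1/5x + 15/7y^3 - 15/14y^2 - 43/2y + 3 → 15/7y^3 - 9/14y^2 - 1513/70y - 6/5
  leading term y^3: subtract (30/41y)·h_5 from 15/7y^3 - 9/14y^2 - 1513/70y - 6/5 → -1287/574y^2 - 20453/2870y - 6/5
  leading term y^2: subtract (-1287/1681)·h_5 from -1287/574y^2 - 20453/2870y - 6/5 → -45833/8405y - 137499/8405
  leading term y: subtract (1)·h_6 from -45833/8405y - 137499/8405 → 0
  remainder 0.

S(f_1,h_5): lcm = xy^2. S = 361/615xy + 1386/205x + 7/3y^2 + 7y.
  leading term xy: subtract (-361/1845)·f_1 from 361/615xy + 1386/205x + 7/3y^2 + 7y → 2206/369x + 7/3y^2 + 10388/1845y - 2527/615
  leading term x: subtract (2206/861)·h_4 from 2206/369x + 7/3y^2 + 10388/1845y - 2527/615 → 13039/861y^2 + 9532/4305y - 26579/205
  leading term y^2: subtract (26078/5043)·h_5 from 13039/861y^2 + 9532/4305y - 26579/205 → -45833/5043y - 45833/1681
  leading term y: subtract (5/3)·h_6 from -45833/5043y - 45833/1681 → 0
  remainder 0.

S(f_2,h_5): lcm = xy^2. S = -358/205xy + 1386/205x + 5y^3 + y^2 - 42y.
  leading term xy: subtract (358/615)·f_1 from -358/205xy + 1386/205x + 5y^3 + y^2 - 42y → 1118/123x + 5y^3 + y^2 - 23324/615y + 2506/205
  leading term x: subtract (1118/287)·h_4 from 1118/123x + 5y^3 + y^2 - 23324/615y + 2506/205 → 5y^3 + 5877/287y^2 - 61876/1435y - 36624/205
  leading term y^3: subtract (70/41y)·h_5 from 5y^3 + 5877/287y^2 - 61876/1435y - 36624/205 → 4806/287y^2 - 326/35y - 36624/205
  leading term y^2: subtract (9612/1681)·h_5 from 4806/287y^2 - 326/35y - 36624/205 → -183332/8405y - 549996/8405
  leading term y: subtract (4)·h_6 from -183332/8405y - 549996/8405 → 0
  remainder 0.

S(f_3,h_5): lcm = xy^2. S = -112/205xy + 1386/205x - 1/2y^3 - 1/2y^2 + 3y.
  leading term xy: subtract (112/615)·f_1 from -112/205xy + 1386/205x - 1/2y^3 - 1/2y^2 + 3y → 4606/615x - 1/2y^3 - 1/2y^2 + 2629/615y + 784/205
  leading term x: subtract (658/205)·h_4 from 4606/615x - 1/2y^3 - 1/2y^2 + 2629/615y + 784/205 → -1/2y^3 + 1275/82y^2 - 1/205y - 31458/205
  leading term y^3: subtract (-7/41y)·h_5 from -1/2y^3 + 1275/82y^2 - 1/205y - 31458/205 → 3264/205y^2 - 694/205y - 31458/205
  leading term y^2: subtract (45696/8405)·h_5 from 3264/205y^2 - 694/205y - 31458/205 → -641662/42025y - 1924986/42025
  leading term y: subtract (14/5)·h_6 from -641662/42025y - 1924986/42025 → 0
  remainder 0.

S(h_4,h_5): leading monomials are coprime, so the S-polynomial reduces to 0 (Buchberger's first criterion).
S(f_1,h_6): lcm = xy. S = -5/3x + 7/3y + 7.
  leading term x: subtract (-5/7)·h_4 from -5/3x + 7/3y + 7 → -25/7y^2 + 23/7y + 42
  leading term y^2: subtract (-50/41)·h_5 from -25/7y^2 + 23/7y + 42 → 244/41y + 732/41
  leading term y: subtract (-50020/45833)·h_6 from 244/41y + 732/41 → 0
  remainder 0.

S(f_2,h_6): lcm = xy. S = -4x + 5y^2 + y - 42.
  leading term x: subtract (-12/7)·h_4 from -4x + 5y^2 + y - 42 → -25/7y^2 + 23/7y + 42
  leading term y^2: subtract (-50/41)·h_5 from -25/7y^2 + 23/7y + 42 → 244/41y + 732/41
  leading term y: subtract (-50020/45833)·h_6 from 244/41y + 732/41 → 0
  remainder 0.

S(f_3,h_6): lcm = xy. S = -14/5x - 1/2y^2 - 1/2y + 3.
  leading term x: subtract (-6/5)·h_4 from -14/5x - 1/2y^2 - 1/2y + 3 → -13/2y^2 + 11/10y + 309/5
  leading term y^2: subtract (-91/41)·h_5 from -13/2y^2 + 11/10y + 309/5 → 244/41y + 732/41
  leading term y: subtract (-50020/45833)·h_6 from 244/41y + 732/41 → 0
  remainder 0.

S(h_4,h_6): leading monomials are coprime, so the S-polynomial reduces to 0 (Buchberger's first criterion).
S(h_5,h_6): lcm = y^2. S = -462/205y - 1386/205.
  leading term y: subtract (18942/45833)·h_6 from -462/205y - 1386/205 → 0
  remainder 0.

Every S-polynomial of the final basis reduces to 0, so we have a Gröbner basis.
Inter-reduce: drop elements whose leading term is divisible by another's, tail-reduce, and make monic.
Reduced Gröbner basis: {x, y + 3}.

Elimination: the polynomial y + 3 lies in the elimination ideal for y, so y ∈ {-3}. For each such y, the remaining basis elements (now univariate) give the rest of the solution.
  y = -3: the earlier basis element becomes x = 0, giving x = 0 — point (0, -3).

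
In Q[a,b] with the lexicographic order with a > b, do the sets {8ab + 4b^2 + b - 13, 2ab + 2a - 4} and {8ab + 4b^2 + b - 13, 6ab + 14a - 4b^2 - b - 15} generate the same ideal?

Yes, the ideals are equal.

Since reduced Gröbner bases are canonical representatives of ideals under a given ordering, it suffices to compute and compare them.
Buchberger on the first generating set:
f_1 = 8ab + 4b^2 + b - 13, LT = ab.
f_2 = 2ab + 2a - 4, LT = ab.

S(f_1,f_2): lcm = ab. S = -a + 1/2b^2 + 1/8b + 3/8.
  leading term a: no divisor's leading term divides it; move -a to the remainder.
  leading term b^2: no divisor's leading term divides it; move 1/2b^2 to the remainder.
  leading term b: no divisor's leading term divides it; move 1/8b to the remainder.
  leading term 1: no divisor's leading term divides it; move 3/8 to the remainder.
  remainder -a + 1/2b^2 + 1/8b + 3/8 ≠ 0; add g_3 = -a + 1/2b^2 + 1/8b + 3/8 to the basis.

S(f_1,g_3): lcm = ab. S = 1/2b^3 + 5/8b^2 + 1/2b - 13/8.
  leading term b^3: no divisor's leading term divides it; move 1/2b^3 to the remainder.
  leading term b^2: no divisor's leading term divides it; move 5/8b^2 to the remainder.
  leading term b: no divisor's leading term divides it; move 1/2b to the remainder.
  leading term 1: no divisor's leading term divides it; move -13/8 to the remainder.
  remainder 1/2b^3 + 5/8b^2 + 1/2b - 13/8 ≠ 0; add g_4 = 1/2b^3 + 5/8b^2 + 1/2b - 13/8 to the basis.

The other S-polynomials (S(f_2,g_3), S(f_1,g_4), S(f_2,g_4), S(g_3,g_4)) all reduce to 0 modulo the current basis, so we have a Gröbner basis.
Inter-reduce: drop elements whose leading term is divisible by another's, tail-reduce, and make monic.
Reduced Gröbner basis: {a - 1/2b^2 - 1/8b - 3/8, b^3 + 5/4b^2 + b - 13/4}.

Buchberger on the second generating set:
h_1 = 8ab + 4b^2 + b - 13, LT = ab.
h_2 = 6ab + 14a - 4b^2 - b - 15, LT = ab.

S(h_1,h_2): lcm = ab. S = -7/3a + 7/6b^2 + 7/24b + 7/8.
  leading term a: no divisor's leading term divides it; move -7/3a to the remainder.
  leading term b^2: no divisor's leading term divides it; move 7/6b^2 to the remainder.
  leading term b: no divisor's leading term divides it; move 7/24b to the remainder.
  leading term 1: no divisor's leading term divides it; move 7/8 to the remainder.
  remainder -7/3a + 7/6b^2 + 7/24b + 7/8 ≠ 0; add k_3 = -7/3a + 7/6b^2 + 7/24b + 7/8 to the basis.

S(h_1,k_3): lcm = ab. S = 1/2b^3 + 5/8b^2 + 1/2b - 13/8.
  leading term b^3: no divisor's leading term divides it; move 1/2b^3 to the remainder.
  leading term b^2: no divisor's leading term divides it; move 5/8b^2 to the remainder.
  leading term b: no divisor's leading term divides it; move 1/2b to the remainder.
  leading term 1: no divisor's leading term divides it; move -13/8 to the remainder.
  remainder 1/2b^3 + 5/8b^2 + 1/2b - 13/8 ≠ 0; add k_4 = 1/2b^3 + 5/8b^2 + 1/2b - 13/8 to the basis.

The other S-polynomials (S(h_2,k_3), S(h_1,k_4), S(h_2,k_4), S(k_3,k_4)) all reduce to 0 modulo the current basis, so we have a Gröbner basis.
Inter-reduce: drop elements whose leading term is divisible by another's, tail-reduce, and make monic.
Reduced Gröbner basis: {a - 1/2b^2 - 1/8b - 3/8, b^3 + 5/4b^2 + b - 13/4}.

These coincide, so the ideals are equal.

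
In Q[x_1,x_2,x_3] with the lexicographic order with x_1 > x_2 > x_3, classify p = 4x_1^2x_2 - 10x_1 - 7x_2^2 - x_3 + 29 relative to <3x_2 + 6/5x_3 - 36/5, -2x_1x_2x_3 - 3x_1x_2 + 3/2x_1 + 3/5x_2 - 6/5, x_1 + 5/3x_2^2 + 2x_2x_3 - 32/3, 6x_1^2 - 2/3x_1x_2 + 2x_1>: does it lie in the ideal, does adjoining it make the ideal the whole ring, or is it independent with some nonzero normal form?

4x_1^2x_2 - 10x_1 - 7x_2^2 - x_3 + 29 lies in I (it reduces to 0).

First compute the reduced Gröbner basis of I by Buchberger's algorithm.
f_1 = 3x_2 + 6/5x_3 - 36/5, LT = x_2.
f_2 = -2x_1x_2x_3 - 3x_1x_2 + 3/2x_1 + 3/5x_2 - 6/5, LT = x_1x_2x_3.
f_3 = x_1 + 5/3x_2^2 + 2x_2x_3 - 32/3, LT = x_1.
f_4 = 6x_1^2 - 2/3x_1x_2 + 2x_1, LT = x_1^2.

S(f_1,f_2): lcm = x_1x_2x_3. S = -3/2x_1x_2 + 2/5x_1x_3^2 - 12/5x_1x_3 + 3/4x_1 + 3/10x_2 - 3/5.
  reduce S modulo (f_1, f_2, f_3, f_4):
  remainder 16/75x_3^4 - 8/5x_3^3 + 134/75x_3^2 + 63/25x_3 - 73/25 ≠ 0; add h_5 = 16/75x_3^4 - 8/5x_3^3 + 134/75x_3^2 + 63/25x_3 - 73/25 to the basis.

S(f_2,f_4): lcm = x_1^2x_2x_3. S = 3/2x_1^2x_2 - 3/4x_1^2 + 1/9x_1x_2^2x_3 - 1/3x_1x_2x_3 - 3/10x_1x_2 + 3/5x_1.
  reduce S modulo (f_1, f_2, f_3, f_4, h_5):
  remainder -1628/1125x_3^3 + 244/25x_3^2 - 21397/1125x_3 + 803/75 ≠ 0; add h_6 = -1628/1125x_3^3 + 244/25x_3^2 - 21397/1125x_3 + 803/75 to the basis.

S(f_3,f_4): lcm = x_1^2. S = 5/3x_1x_2^2 + 2x_1x_2x_3 + 1/9x_1x_2 - 11x_1.
  reduce S modulo (f_1, f_2, f_3, f_4, h_5, h_6):
  remainder -131792/30525x_3^2 + 1167752/91575x_3 - 70216/8325 ≠ 0; add h_7 = -131792/30525x_3^2 + 1167752/91575x_3 - 70216/8325 to the basis.

S(f_2,h_6): lcm = x_1x_2x_3^3. S = 6711/814x_1x_2x_3^2 - 21397/1628x_1x_2x_3 + 1095/148x_1x_2 - 3/4x_1x_3^2 - 3/10x_2x_3^2 + 3/5x_3^2.
  reduce S modulo (f_1, f_2, f_3, f_4, h_5, h_6, h_7):
  remainder -2303021/40229508x_3 + 2303021/40229508 ≠ 0; add h_8 = -2303021/40229508x_3 + 2303021/40229508 to the basis.

The other S-polynomials (S(f_1,f_3), S(f_1,f_4), S(f_2,f_3), S(f_1,h_5), S(f_2,h_5), S(f_3,h_5), S(f_4,h_5), S(f_1,h_6), S(f_3,h_6), S(f_4,h_6), S(h_5,h_6), S(f_1,h_7), S(f_2,h_7), S(f_3,h_7), S(f_4,h_7), S(h_5,h_7), S(h_6,h_7), S(f_1,h_8), S(f_2,h_8), S(f_3,h_8), S(f_4,h_8), S(h_5,h_8), S(h_6,h_8), S(h_7,h_8)) all reduce to 0 modulo the current basis, so we have a Gröbner basis.
Inter-reduce: drop elements whose leading term is divisible by another's, tail-reduce, and make monic.
Reduced Gröbner basis: {x_1, x_2 - 2, x_3 - 1}.
Label its elements g_1 = x_1, g_2 = x_2 - 2, g_3 = x_3 - 1.

Reduce p = 4x_1^2x_2 - 10x_1 - 7x_2^2 - x_3 + 29 modulo G:
  leading term x_1^2x_2: subtract (4x_1x_2)·g_1 from 4x_1^2x_2 - 10x_1 - 7x_2^2 - x_3 + 29 → -10x_1 - 7x_2^2 - x_3 + 29
  leading term x_1: subtract (-10)·g_1 from -10x_1 - 7x_2^2 - x_3 + 29 → -7x_2^2 - x_3 + 29
  leading term x_2^2: subtract (-7x_2)·g_2 from -7x_2^2 - x_3 + 29 → -14x_2 - x_3 + 29
  leading term x_2: subtract (-14)·g_2 from -14x_2 - x_3 + 29 → -x_3 + 1
  leading term x_3: subtract (-1)·g_3 from -x_3 + 1 → 0
  normal form = 0.
Since the normal form is 0, p ∈ I.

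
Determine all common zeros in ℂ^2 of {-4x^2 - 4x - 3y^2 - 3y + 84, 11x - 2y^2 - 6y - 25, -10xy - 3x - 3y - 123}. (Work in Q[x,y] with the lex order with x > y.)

{(3, -4)}

Compute a lex Gröbner basis by Buchberger's algorithm.
f_1 = -4x^2 - 4x - 3y^2 - 3y + 84, LT = x^2.
f_2 = 11x - 2y^2 - 6y - 25, LT = x.
f_3 = -10xy - 3x - 3y - 123, LT = xy.

S(f_1,f_2): lcm = x^2. S = 2/11xy^2 + 6/11xy + 36/11x + 3/4y^2 + 3/4y - 21.
  leading term xy^2: subtract (2/121y^2)·f_2 from 2/11xy^2 + 6/11xy + 36/11x + 3/4y^2 + 3/4y - 21 → 6/11xy + 36/11x + 4/121y^4 + 12/121y^3 + 563/484y^2 + 3/4y - 21
  leading term xy: subtract (6/121y)·f_2 from 6/11xy + 36/11x + 4/121y^4 + 12/121y^3 + 563/484y^2 + 3/4y - 21 → 36/11x + 4/121y^4 + 24/121y^3 + 707/484y^2 + 963/484y - 21
  leading term x: subtract (36/121)·f_2 from 36/11x + 4/121y^4 + 24/121y^3 + 707/484y^2 + 963/484y - 21 → 4/121y^4 + 24/121y^3 + 995/484y^2 + 1827/484y - 1641/121
  leading term y^4: no divisor's leading term divides it; move 4/121y^4 to the remainder.
  leading term y^3: no divisor's leading term divides it; move 24/121y^3 to the remainder.
  leading term y^2: no divisor's leading term divides it; move 995/484y^2 to the remainder.
  leading term y: no divisor's leading term divides it; move 1827/484y to the remainder.
  leading term 1: no divisor's leading term divides it; move -1641/121 to the remainder.
  remainder 4/121y^4 + 24/121y^3 + 995/484y^2 + 1827/484y - 1641/121 ≠ 0; add h_4 = 4/121y^4 + 24/121y^3 + 995/484y^2 + 1827/484y - 1641/121 to the basis.

S(f_1,f_3): lcm = x^2y. S = -3/10x^2 + 7/10xy - 123/10x + 3/4y^3 + 3/4y^2 - 21y.
  leading term x^2: subtract (3/40)·f_1 from -3/10x^2 + 7/10xy - 123/10x + 3/4y^3 + 3/4y^2 - 21y → 7/10xy - 12x + 3/4y^3 + 39/40y^2 - 831/40y - 63/10
  leading term xy: subtract (7/110y)·f_2 from 7/10xy - 12x + 3/4y^3 + 39/40y^2 - 831/40y - 63/10 → -12x + 193/220y^3 + 597/440y^2 - 8441/440y - 63/10
  leading term x: subtract (-12/11)·f_2 from -12x + 193/220y^3 + 597/440y^2 - 8441/440y - 63/10 → 193/220y^3 - 33/40y^2 - 11321/440y - 3693/110
  leading term y^3: no divisor's leading term divides it; move 193/220y^3 to the remainder.
  leading term y^2: no divisor's leading term divides it; move -33/40y^2 to the remainder.
  leading term y: no divisor's leading term divides it; move -11321/440y to the remainder.
  leading term 1: no divisor's leading term divides it; move -3693/110 to the remainder.
  remainder 193/220y^3 - 33/40y^2 - 11321/440y - 3693/110 ≠ 0; add h_5 = 193/220y^3 - 33/40y^2 - 11321/440y - 3693/110 to the basis.

S(f_2,f_3): lcm = xy. S = -3/10x - 2/11y^3 - 6/11y^2 - 283/110y - 123/10.
  leading term x: subtract (-3/110)·f_2 from -3/10x - 2/11y^3 - 6/11y^2 - 283/110y - 123/10 → -2/11y^3 - 3/5y^2 - 301/110y - 714/55
  leading term y^3: subtract (-40/193)·h_5 from -2/11y^3 - 3/5y^2 - 301/110y - 714/55 → -744/965y^2 - 15573/1930y - 19242/965
  leading term y^2: no divisor's leading term divides it; move -744/965y^2 to the remainder.
  leading term y: no divisor's leading term divides it; move -15573/1930y to the remainder.
  leading term 1: no divisor's leading term divides it; move -19242/965 to the remainder.
  remainder -744/965y^2 - 15573/1930y - 19242/965 ≠ 0; add h_6 = -744/965y^2 - 15573/1930y - 19242/965 to the basis.

S(f_3,h_4): lcm = xy^4. S = -57/10xy^3 - 995/16xy^2 - 1827/16xy + 1641/4x + 3/10y^4 + 123/10y^3.
  leading term xy^3: subtract (-57/110y^3)·f_2 from -57/10xy^3 - 995/16xy^2 - 1827/16xy + 1641/4x + 3/10y^4 + 123/10y^3 → -995/16xy^2 - 1827/16xy + 1641/4x - 57/55y^5 - 309/110y^4 - 36/55y^3
  leading term xy^2: subtract (-995/176y^2)·f_2 from -995/16xy^2 - 1827/16xy + 1641/4x - 57/55y^5 - 309/110y^4 - 36/55y^3 → -1827/16xy + 1641/4x - 57/55y^5 - 6211/440y^4 - 1383/40y^3 - 24875/176y^2
  leading term xy: subtract (-1827/176y)·f_2 from -1827/16xy + 1641/4x - 57/55y^5 - 6211/440y^4 - 1383/40y^3 - 24875/176y^2 → 1641/4x - 57/55y^5 - 6211/440y^4 - 6087/110y^3 - 35837/176y^2 - 45675/176y
  leading term x: subtract (1641/44)·f_2 from 1641/4x - 57/55y^5 - 6211/440y^4 - 6087/110y^3 - 35837/176y^2 - 45675/176y → -57/55y^5 - 6211/440y^4 - 6087/110y^3 - 22709/176y^2 - 6291/176y + 41025/44
  leading term y^5: subtract (-627/20y)·h_4 from -57/55y^5 - 6211/440y^4 - 6087/110y^3 - 22709/176y^2 - 6291/176y + 41025/44 → -695/88y^4 + 729/80y^3 - 4703/440y^2 - 36873/80y + 41025/44
  leading term y^4: subtract (-7645/32)·h_4 from -695/88y^4 + 729/80y^3 - 4703/440y^2 - 36873/80y + 41025/44 → 49719/880y^3 + 3382377/7040y^2 + 3104001/7040y - 73845/32
  leading term y^3: subtract (49719/772)·h_5 from 49719/880y^3 + 3382377/7040y^2 + 3104001/7040y - 73845/32 → 724990749/1358720y^2 + 2850547389/1358720y - 49415607/339680
  leading term y^2: subtract (-241663583/349184)·h_6 from 724990749/1358720y^2 + 2850547389/1358720y - 49415607/339680 → -2434772511/698368y - 2434772511/174592
  leading term y: no divisor's leading term divides it; move -2434772511/698368y to the remainder.
  leading term 1: no divisor's leading term divides it; move -2434772511/174592 to the remainder.
  remainder -2434772511/698368y - 2434772511/174592 ≠ 0; add h_7 = -2434772511/698368y - 2434772511/174592 to the basis.

The other S-polynomials (S(f_1,h_4), S(f_2,h_4), S(f_1,h_5), S(f_2,h_5), S(f_3,h_5), S(h_4,h_5), S(f_1,h_6), S(f_2,h_6), S(f_3,h_6), S(h_4,h_6), S(h_5,h_6), S(f_1,h_7), S(f_2,h_7), S(f_3,h_7), S(h_4,h_7), S(h_5,h_7), S(h_6,h_7)) all reduce to 0 modulo the current basis, so we have a Gröbner basis.
Inter-reduce: drop elements whose leading term is divisible by another's, tail-reduce, and make monic.
Reduced Gröbner basis: {x - 3, y + 4}.

Since the basis is lex-ordered, y + 4 is univariate in y. Its roots are {-4}. Back-substituting each root into the other basis elements fixes the other coordinates.
  y = -4: the earlier basis element becomes x - 3 = 0, giving x = 3 — point (3, -4).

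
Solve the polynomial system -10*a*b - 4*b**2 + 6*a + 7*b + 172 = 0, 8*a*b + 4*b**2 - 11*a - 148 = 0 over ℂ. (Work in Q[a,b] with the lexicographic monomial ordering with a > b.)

{(4, 4), (-2/31 + 13*sqrt(227)/62, -27/4 - sqrt(227)/4), (-13*sqrt(227)/62 - 2/31, -27/4 + sqrt(227)/4)}

Compute a lex Gröbner basis by Buchberger's algorithm.
f_1 = -10*a*b + 6*a - 4*b**2 + 7*b + 172, LT = a*b.
f_2 = 8*a*b - 11*a + 4*b**2 - 148, LT = a*b.

S(f_1,f_2): lcm = a*b. S = 31/40*a - 1/10*b**2 - 7/10*b + 13/10.
  reduce S modulo (f_1, f_2):
  remainder 31/40*a - 1/10*b**2 - 7/10*b + 13/10 ≠ 0; add h_3 = 31/40*a - 1/10*b**2 - 7/10*b + 13/10 to the basis.

S(f_1,h_3): lcm = a*b. S = -3/5*a + 4/31*b**3 + 202/155*b**2 - 737/310*b - 86/5.
  reduce S modulo (f_1, f_2, h_3):
  remainder 4/31*b**3 + 38/31*b**2 - 181/62*b - 502/31 ≠ 0; add h_4 = 4/31*b**3 + 38/31*b**2 - 181/62*b - 502/31 to the basis.

The other S-polynomials (S(f_2,h_3), S(f_1,h_4), S(f_2,h_4), S(h_3,h_4)) all reduce to 0 modulo the current basis, so we have a Gröbner basis.
Inter-reduce: drop elements whose leading term is divisible by another's, tail-reduce, and make monic.
Reduced Gröbner basis: {a - 4/31*b**2 - 28/31*b + 52/31, b**3 + 19/2*b**2 - 181/8*b - 251/2}.

From the last basis element, b**3 + 19/2*b**2 - 181/8*b - 251/2 = 0, so b takes values in {4, -27/4 - sqrt(227)/4, -27/4 + sqrt(227)/4}. Each choice, substituted upward through the basis, yields the corresponding point(s) of the solution set.
  b = 4: the earlier basis element becomes a - 4 = 0, giving a = 4 — point (4, 4).
  b = -27/4 - sqrt(227)/4: the earlier basis element becomes a - 13*sqrt(227)/62 + 2/31 = 0, giving a = -2/31 + 13*sqrt(227)/62 — point (-2/31 + 13*sqrt(227)/62, -27/4 - sqrt(227)/4).
  b = -27/4 + sqrt(227)/4: the earlier basis element becomes a + 2/31 + 13*sqrt(227)/62 = 0, giving a = -13*sqrt(227)/62 - 2/31 — point (-13*sqrt(227)/62 - 2/31, -27/4 + sqrt(227)/4).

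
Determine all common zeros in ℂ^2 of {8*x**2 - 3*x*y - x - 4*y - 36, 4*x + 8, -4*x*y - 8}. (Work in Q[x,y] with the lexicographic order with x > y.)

Compute a lex Gröbner basis by Buchberger's algorithm.
f_1 = 8*x**2 - 3*x*y - x - 4*y - 36, LT = x**2.
f_2 = 4*x + 8, LT = x.
f_3 = -4*x*y - 8, LT = x*y.

S(f_1,f_2): lcm = x**2. S = -3/8*x*y - 17/8*x - 1/2*y - 9/2.
  leading term x*y: subtract (-3/32*y)·f_2 from -3/8*x*y - 17/8*x - 1/2*y - 9/2 → -17/8*x + 1/4*y - 9/2
  leading term x: subtract (-17/32)·f_2 from -17/8*x + 1/4*y - 9/2 → 1/4*y - 1/4
  leading term y: no divisor's leading term divides it; move 1/4*y to the remainder.
  leading term 1: no divisor's leading term divides it; move -1/4 to the remainder.
  remainder 1/4*y - 1/4 ≠ 0; add h_4 = 1/4*y - 1/4 to the basis.

The other S-polynomials (S(f_1,f_3), S(f_2,f_3), S(f_1,h_4), S(f_2,h_4), S(f_3,h_4)) all reduce to 0 modulo the current basis, so we have a Gröbner basis.
Inter-reduce: drop elements whose leading term is divisible by another's, tail-reduce, and make monic.
Reduced Gröbner basis: {x + 2, y - 1}.

The lex basis is triangular: the last element involves only y. Solving y - 1 = 0 gives y ∈ {1}; substituting each value into the earlier elements determines the remaining variables.
  y = 1: the earlier basis element becomes x + 2 = 0, giving x = -2 — point (-2, 1).
Each listed point satisfies every original equation (direct substitution).
Zero-dimensionality of the ideal guarantees finitely many solutions over ℂ.

{(-2, 1)}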